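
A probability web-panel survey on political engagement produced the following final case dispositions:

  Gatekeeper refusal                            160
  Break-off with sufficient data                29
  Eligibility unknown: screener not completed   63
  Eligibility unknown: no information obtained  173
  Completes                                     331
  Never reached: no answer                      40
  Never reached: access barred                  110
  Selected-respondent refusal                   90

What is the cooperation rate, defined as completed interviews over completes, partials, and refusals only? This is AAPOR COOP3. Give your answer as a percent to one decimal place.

54.3%

Refusals = 160 + 90 = 250
No contact after all attempts = 40 + 110 = 150
Unknown if eligible = 63 + 173 = 236
Numerator = 331
Denom = 331 + 29 + 250 = 610
COOP3 = 331 / 610 = 0.5426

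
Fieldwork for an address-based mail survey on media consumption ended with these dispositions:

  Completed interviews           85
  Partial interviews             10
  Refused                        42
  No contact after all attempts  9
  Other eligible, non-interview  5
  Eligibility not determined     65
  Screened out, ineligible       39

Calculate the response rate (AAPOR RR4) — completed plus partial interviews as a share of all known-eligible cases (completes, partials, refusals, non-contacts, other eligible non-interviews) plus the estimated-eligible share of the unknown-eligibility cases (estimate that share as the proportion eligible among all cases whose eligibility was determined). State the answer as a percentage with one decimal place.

Numerator: 85 + 10 = 95
Known eligible: 85 + 10 + 42 + 9 + 5 = 151
e = 151 / (151 + 39) = 151 / 190 = 0.7947
Estimated eligible among unknowns: 0.7947 × 65 = 51.66
Denominator: 151 + 51.66 = 202.66
RR4 = 95 / 202.66 = 0.4688

46.9%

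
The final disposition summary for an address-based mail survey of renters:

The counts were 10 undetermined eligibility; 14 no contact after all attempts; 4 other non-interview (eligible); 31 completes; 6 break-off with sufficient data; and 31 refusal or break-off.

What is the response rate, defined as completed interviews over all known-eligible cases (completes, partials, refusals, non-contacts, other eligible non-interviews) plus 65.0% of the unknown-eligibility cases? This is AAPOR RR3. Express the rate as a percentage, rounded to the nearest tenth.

Numerator: 31
Eligible (known): 31 + 6 + 31 + 14 + 4 = 86
Eligible share of unknowns: 0.6500 × 10 = 6.50
Denominator: 86 + 6.50 = 92.50
RR3 = 31 / 92.50 = 0.3351

33.5%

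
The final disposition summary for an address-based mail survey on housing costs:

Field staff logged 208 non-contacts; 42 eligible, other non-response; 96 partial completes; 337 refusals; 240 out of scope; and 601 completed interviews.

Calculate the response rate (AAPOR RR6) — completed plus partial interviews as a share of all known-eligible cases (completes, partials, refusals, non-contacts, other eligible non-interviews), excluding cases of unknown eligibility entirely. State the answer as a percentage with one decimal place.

Num: 601 + 96 = 697
Denominator: 601 + 96 + 337 + 208 + 42 = 1284
RR6 = 697 / 1284 = 0.5428

54.3%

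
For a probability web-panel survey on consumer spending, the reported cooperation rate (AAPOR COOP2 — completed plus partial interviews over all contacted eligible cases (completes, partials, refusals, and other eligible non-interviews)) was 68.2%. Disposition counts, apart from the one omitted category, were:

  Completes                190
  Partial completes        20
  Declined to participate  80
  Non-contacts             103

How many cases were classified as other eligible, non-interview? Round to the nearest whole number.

Numerator → 190 + 20 = 210
COOP2 = 210 / D = 0.682
D = 210 / 0.682 = 307.9
Rest of base = 290
other eligible, non-interview = 307.9 − 290 ≈ 18

18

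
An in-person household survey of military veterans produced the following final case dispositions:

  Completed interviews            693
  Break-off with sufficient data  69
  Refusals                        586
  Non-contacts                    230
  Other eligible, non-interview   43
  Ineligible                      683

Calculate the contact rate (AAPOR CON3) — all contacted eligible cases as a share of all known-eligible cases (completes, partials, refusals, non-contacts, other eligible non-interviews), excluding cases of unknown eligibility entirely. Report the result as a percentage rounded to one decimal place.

85.8%

Num: 693 + 69 + 586 + 43 = 1391
Denominator: 693 + 69 + 586 + 230 + 43 = 1621
CON3 = 1391 / 1621 = 0.8581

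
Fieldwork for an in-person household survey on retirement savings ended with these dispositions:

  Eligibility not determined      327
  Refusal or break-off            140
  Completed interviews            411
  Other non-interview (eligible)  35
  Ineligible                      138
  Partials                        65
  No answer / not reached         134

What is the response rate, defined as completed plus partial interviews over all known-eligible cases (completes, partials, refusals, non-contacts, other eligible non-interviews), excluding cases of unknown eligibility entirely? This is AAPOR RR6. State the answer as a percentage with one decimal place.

Num: 411 + 65 = 476
Base: 411 + 65 + 140 + 134 + 35 = 785
RR6 = 476 / 785 = 0.6064

60.6%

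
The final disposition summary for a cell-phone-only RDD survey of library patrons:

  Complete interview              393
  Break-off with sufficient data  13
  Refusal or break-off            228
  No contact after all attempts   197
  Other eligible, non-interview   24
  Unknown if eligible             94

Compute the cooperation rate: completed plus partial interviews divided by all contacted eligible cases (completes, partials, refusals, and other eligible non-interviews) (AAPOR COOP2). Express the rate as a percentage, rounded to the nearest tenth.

Numerator: 393 + 13 = 406
Denom: 393 + 13 + 228 + 24 = 658
COOP2 = 406 / 658 = 0.6170

61.7%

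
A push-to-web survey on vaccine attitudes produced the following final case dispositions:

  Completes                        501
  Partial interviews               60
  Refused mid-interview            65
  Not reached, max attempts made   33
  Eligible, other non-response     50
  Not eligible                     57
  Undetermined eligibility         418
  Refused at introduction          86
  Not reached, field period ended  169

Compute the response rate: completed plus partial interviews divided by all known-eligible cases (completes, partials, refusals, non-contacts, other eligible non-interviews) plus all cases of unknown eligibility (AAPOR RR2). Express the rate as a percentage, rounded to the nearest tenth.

40.6%

Refused = 86 + 65 = 151
No answer / not reached = 169 + 33 = 202
Top → 501 + 60 = 561
Base → 501 + 60 + 151 + 202 + 50 + 418 = 1382
RR2 = 561 / 1382 = 0.4059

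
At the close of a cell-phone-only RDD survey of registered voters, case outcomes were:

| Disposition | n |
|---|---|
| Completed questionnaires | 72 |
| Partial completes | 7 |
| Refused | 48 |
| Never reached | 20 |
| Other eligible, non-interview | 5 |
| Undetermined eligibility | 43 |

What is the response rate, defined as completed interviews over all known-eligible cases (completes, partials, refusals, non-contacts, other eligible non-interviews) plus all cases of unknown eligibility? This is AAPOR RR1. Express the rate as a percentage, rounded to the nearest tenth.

Num: 72
Denom: 72 + 7 + 48 + 20 + 5 + 43 = 195
RR1 = 72 / 195 = 0.3692

36.9%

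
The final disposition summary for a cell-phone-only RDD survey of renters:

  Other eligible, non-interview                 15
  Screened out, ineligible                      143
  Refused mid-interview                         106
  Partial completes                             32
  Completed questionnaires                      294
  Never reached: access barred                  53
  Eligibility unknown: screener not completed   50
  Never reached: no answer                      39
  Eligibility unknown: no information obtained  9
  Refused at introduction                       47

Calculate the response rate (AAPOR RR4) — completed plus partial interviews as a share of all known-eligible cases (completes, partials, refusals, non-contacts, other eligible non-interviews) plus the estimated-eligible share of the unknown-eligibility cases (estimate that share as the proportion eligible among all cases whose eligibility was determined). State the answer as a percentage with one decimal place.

51.5%

Refusals = 47 + 106 = 153
No contact after all attempts = 39 + 53 = 92
Eligibility not determined = 50 + 9 = 59
Num: 294 + 32 = 326
Determined eligible: 294 + 32 + 153 + 92 + 15 = 586
e = 586 / (586 + 143) = 586 / 729 = 0.8038
Eligible share of unknowns: 0.8038 × 59 = 47.42
Denominator: 586 + 47.42 = 633.42
RR4 = 326 / 633.42 = 0.5147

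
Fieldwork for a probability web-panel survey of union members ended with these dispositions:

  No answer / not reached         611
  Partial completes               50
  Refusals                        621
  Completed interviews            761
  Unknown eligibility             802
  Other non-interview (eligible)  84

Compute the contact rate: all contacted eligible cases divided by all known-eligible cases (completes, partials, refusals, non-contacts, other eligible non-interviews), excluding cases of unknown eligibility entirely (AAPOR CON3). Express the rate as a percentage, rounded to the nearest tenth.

71.3%

Num: 761 + 50 + 621 + 84 = 1516
Denom: 761 + 50 + 621 + 611 + 84 = 2127
CON3 = 1516 / 2127 = 0.7127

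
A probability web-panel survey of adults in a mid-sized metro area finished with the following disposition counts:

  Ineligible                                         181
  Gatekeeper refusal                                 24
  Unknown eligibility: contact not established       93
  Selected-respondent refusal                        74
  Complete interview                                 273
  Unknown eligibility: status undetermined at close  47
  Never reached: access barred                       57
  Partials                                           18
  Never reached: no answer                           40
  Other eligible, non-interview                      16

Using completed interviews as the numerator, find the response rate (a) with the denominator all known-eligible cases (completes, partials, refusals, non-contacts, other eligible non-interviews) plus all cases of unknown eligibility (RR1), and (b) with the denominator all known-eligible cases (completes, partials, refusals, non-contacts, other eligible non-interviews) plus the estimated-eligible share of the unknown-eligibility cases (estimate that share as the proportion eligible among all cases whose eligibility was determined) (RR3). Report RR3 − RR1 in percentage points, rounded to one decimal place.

2.6

Declined to participate = 24 + 74 = 98
Never reached = 40 + 57 = 97
Unknown eligibility = 93 + 47 = 140
Numerator = 273
Denominator = 273 + 18 + 98 + 97 + 16 + 140 = 642
RR1 = 273 / 642 = 0.4252
Determined eligible = 273 + 18 + 98 + 97 + 16 = 502
e = 502 / (502 + 181) = 502 / 683 = 0.7350
Eligible share of unknowns = 0.7350 × 140 = 102.90
Denominator = 502 + 102.90 = 604.90
RR3 = 273 / 604.90 = 0.4513
Difference = 45.13 − 42.52 = 2.61 percentage points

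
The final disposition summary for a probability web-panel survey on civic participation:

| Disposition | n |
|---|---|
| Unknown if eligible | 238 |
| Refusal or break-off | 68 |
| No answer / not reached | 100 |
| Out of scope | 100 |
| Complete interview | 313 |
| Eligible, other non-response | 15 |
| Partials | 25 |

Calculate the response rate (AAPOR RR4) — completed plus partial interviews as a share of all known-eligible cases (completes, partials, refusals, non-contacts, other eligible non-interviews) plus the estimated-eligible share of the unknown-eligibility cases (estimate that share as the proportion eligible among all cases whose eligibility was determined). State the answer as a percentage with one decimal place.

46.9%

Top → 313 + 25 = 338
Eligible (known) → 313 + 25 + 68 + 100 + 15 = 521
e = 521 / (521 + 100) = 521 / 621 = 0.8390
Eligible share of unknowns → 0.8390 × 238 = 199.68
Denominator → 521 + 199.68 = 720.68
RR4 = 338 / 720.68 = 0.4690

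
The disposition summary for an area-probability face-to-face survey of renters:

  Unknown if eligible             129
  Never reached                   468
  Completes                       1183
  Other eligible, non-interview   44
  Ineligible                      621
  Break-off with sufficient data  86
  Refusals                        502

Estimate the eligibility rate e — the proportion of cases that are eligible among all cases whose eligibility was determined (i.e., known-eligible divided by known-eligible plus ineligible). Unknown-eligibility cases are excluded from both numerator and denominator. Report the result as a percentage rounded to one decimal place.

Known eligible = 1183 + 86 + 502 + 468 + 44 = 2283
e = 2283 / (2283 + 621) = 2283 / 2904 = 0.7862

78.6%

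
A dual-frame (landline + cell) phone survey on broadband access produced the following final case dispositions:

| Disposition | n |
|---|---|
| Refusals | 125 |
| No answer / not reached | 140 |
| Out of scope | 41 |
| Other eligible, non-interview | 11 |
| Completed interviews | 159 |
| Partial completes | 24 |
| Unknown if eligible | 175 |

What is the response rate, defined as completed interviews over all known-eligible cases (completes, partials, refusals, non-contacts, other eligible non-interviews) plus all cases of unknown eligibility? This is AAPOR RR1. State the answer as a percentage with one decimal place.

Top: 159
Denom: 159 + 24 + 125 + 140 + 11 + 175 = 634
RR1 = 159 / 634 = 0.2508

25.1%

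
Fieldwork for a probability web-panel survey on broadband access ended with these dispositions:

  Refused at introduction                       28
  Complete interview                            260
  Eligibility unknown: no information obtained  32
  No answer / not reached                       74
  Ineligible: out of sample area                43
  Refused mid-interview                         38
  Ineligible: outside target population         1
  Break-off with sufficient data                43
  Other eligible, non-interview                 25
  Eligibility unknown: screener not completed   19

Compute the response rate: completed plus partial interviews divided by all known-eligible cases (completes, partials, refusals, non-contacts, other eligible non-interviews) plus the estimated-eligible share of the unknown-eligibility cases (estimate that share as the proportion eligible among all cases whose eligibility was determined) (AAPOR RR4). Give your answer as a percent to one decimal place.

58.9%

Refusal or break-off = 28 + 38 = 66
Unknown if eligible = 19 + 32 = 51
Not eligible = 1 + 43 = 44
Top → 260 + 43 = 303
Known eligible → 260 + 43 + 66 + 74 + 25 = 468
e = 468 / (468 + 44) = 468 / 512 = 0.9141
Eligible share of unknowns → 0.9141 × 51 = 46.62
Base → 468 + 46.62 = 514.62
RR4 = 303 / 514.62 = 0.5888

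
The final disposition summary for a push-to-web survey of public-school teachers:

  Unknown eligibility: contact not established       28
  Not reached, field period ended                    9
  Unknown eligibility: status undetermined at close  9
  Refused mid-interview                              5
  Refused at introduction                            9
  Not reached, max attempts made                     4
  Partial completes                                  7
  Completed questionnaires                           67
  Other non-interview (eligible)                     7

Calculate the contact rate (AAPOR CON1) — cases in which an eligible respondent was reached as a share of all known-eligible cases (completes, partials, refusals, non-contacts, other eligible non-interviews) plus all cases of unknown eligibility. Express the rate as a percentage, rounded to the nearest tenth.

65.5%

Refusal or break-off = 9 + 5 = 14
Never reached = 9 + 4 = 13
Undetermined eligibility = 28 + 9 = 37
Numerator = 67 + 7 + 14 + 7 = 95
Denom = 67 + 7 + 14 + 13 + 7 + 37 = 145
CON1 = 95 / 145 = 0.6552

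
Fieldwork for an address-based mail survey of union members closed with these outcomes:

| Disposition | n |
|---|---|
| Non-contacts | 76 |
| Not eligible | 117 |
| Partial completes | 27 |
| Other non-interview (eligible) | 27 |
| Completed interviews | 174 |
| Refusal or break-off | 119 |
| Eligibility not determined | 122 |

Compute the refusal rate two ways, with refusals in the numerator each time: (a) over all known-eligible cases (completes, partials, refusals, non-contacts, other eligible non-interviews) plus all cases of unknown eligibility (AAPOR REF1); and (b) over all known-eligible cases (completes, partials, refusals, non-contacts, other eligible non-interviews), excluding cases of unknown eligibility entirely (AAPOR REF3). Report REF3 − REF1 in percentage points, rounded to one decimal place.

6.3

Numerator: 119
Base: 174 + 27 + 119 + 76 + 27 + 122 = 545
REF1 = 119 / 545 = 0.2183
Base: 174 + 27 + 119 + 76 + 27 = 423
REF3 = 119 / 423 = 0.2813
Difference = 28.13 − 21.83 = 6.30 percentage points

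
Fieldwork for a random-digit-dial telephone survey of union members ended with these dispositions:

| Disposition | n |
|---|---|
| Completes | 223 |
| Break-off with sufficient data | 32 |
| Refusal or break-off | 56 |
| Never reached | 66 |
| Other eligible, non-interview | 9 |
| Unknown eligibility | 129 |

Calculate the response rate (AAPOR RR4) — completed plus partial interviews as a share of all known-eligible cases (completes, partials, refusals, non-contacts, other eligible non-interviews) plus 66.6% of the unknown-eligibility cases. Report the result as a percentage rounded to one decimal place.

Numerator: 223 + 32 = 255
Known eligible: 223 + 32 + 56 + 66 + 9 = 386
Eligible share of unknowns: 0.6660 × 129 = 85.91
Base: 386 + 85.91 = 471.91
RR4 = 255 / 471.91 = 0.5404

54.0%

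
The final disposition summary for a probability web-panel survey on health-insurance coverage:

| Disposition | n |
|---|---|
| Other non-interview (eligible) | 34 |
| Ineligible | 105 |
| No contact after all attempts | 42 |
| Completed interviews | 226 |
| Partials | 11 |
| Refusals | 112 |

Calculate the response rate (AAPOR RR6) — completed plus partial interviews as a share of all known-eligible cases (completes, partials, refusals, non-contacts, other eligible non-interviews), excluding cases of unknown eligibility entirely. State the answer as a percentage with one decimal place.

Num: 226 + 11 = 237
Denominator: 226 + 11 + 112 + 42 + 34 = 425
RR6 = 237 / 425 = 0.5576

55.8%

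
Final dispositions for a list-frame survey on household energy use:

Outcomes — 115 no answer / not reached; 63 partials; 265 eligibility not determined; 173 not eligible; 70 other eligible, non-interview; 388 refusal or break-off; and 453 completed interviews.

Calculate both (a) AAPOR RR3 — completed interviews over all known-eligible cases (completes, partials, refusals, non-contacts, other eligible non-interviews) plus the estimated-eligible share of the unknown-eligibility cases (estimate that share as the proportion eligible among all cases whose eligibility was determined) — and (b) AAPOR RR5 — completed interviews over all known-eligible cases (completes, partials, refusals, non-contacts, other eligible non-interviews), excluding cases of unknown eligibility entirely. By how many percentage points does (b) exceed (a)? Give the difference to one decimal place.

7.2

Top = 453
Eligible (known) = 453 + 63 + 388 + 115 + 70 = 1089
e = 1089 / (1089 + 173) = 1089 / 1262 = 0.8629
Eligible share of unknowns = 0.8629 × 265 = 228.67
Denominator = 1089 + 228.67 = 1317.67
RR3 = 453 / 1317.67 = 0.3438
Denominator = 453 + 63 + 388 + 115 + 70 = 1089
RR5 = 453 / 1089 = 0.4160
Difference = 41.60 − 34.38 = 7.22 percentage points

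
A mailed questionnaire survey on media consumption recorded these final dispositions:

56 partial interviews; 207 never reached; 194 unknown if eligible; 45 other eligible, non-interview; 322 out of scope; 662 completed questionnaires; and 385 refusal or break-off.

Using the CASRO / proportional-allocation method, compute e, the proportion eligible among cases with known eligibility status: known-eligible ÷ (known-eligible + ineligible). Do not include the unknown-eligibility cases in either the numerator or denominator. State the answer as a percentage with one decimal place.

80.8%

Known eligible: 662 + 56 + 385 + 207 + 45 = 1355
e = 1355 / (1355 + 322) = 1355 / 1677 = 0.8080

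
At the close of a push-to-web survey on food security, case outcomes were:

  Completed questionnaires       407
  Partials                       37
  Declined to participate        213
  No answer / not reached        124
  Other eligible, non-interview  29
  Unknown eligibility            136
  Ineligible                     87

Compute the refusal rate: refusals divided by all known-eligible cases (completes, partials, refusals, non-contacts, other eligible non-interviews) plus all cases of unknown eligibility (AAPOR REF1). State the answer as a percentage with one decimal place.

22.5%

Top: 213
Denominator: 407 + 37 + 213 + 124 + 29 + 136 = 946
REF1 = 213 / 946 = 0.2252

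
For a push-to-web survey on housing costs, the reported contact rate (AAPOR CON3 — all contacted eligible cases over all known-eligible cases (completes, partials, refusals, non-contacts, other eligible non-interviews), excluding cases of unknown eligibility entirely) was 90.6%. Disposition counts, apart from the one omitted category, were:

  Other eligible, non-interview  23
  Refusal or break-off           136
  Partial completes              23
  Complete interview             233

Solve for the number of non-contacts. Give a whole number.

Num: 233 + 23 + 136 + 23 = 415
CON3 = 415 / D = 0.906
D = 415 / 0.906 = 458.1
Rest of base = 415
non-contacts = 458.1 − 415 ≈ 43

43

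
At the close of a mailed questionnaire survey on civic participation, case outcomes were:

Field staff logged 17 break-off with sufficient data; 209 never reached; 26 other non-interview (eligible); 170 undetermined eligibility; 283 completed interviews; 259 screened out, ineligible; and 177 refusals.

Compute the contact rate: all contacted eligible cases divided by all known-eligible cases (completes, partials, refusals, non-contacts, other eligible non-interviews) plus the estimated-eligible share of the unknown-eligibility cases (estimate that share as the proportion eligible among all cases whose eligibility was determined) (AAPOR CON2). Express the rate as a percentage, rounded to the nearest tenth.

60.1%

Num: 283 + 17 + 177 + 26 = 503
Known eligible: 283 + 17 + 177 + 209 + 26 = 712
e = 712 / (712 + 259) = 712 / 971 = 0.7333
e × U: 0.7333 × 170 = 124.66
Denom: 712 + 124.66 = 836.66
CON2 = 503 / 836.66 = 0.6012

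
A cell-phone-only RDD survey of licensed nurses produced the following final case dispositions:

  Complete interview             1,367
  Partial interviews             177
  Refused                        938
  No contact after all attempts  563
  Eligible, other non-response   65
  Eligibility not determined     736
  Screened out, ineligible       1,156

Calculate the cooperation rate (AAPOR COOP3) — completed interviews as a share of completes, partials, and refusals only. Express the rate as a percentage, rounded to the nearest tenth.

55.1%

Numerator: 1367
Base: 1367 + 177 + 938 = 2482
COOP3 = 1367 / 2482 = 0.5508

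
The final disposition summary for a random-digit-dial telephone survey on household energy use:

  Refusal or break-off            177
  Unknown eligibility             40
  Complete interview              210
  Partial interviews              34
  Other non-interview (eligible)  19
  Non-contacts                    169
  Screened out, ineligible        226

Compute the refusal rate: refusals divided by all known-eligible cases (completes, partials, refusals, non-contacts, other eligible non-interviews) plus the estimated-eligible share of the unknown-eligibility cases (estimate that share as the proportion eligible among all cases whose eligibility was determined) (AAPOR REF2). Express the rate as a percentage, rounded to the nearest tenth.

Numerator → 177
Eligible (known) → 210 + 34 + 177 + 169 + 19 = 609
e = 609 / (609 + 226) = 609 / 835 = 0.7293
Eligible share of unknowns → 0.7293 × 40 = 29.17
Denom → 609 + 29.17 = 638.17
REF2 = 177 / 638.17 = 0.2774

27.7%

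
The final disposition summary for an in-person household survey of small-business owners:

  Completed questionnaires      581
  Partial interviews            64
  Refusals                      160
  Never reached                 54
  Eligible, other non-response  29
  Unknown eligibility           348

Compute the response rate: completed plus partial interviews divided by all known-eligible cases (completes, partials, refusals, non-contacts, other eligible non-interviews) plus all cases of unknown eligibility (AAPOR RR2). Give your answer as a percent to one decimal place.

52.2%

Top = 581 + 64 = 645
Base = 581 + 64 + 160 + 54 + 29 + 348 = 1236
RR2 = 645 / 1236 = 0.5218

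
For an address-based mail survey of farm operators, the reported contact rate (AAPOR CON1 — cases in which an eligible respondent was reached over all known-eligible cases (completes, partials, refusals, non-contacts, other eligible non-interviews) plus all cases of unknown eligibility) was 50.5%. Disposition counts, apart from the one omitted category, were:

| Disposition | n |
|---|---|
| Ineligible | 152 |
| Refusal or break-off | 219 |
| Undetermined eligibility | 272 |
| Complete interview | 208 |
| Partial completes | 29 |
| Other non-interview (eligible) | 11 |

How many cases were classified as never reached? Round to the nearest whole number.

186

Top → 208 + 29 + 219 + 11 = 467
CON1 = 467 / D = 0.505
D = 467 / 0.505 = 924.8
Remaining denominator categories sum to 739
never reached = 924.8 − 739 ≈ 186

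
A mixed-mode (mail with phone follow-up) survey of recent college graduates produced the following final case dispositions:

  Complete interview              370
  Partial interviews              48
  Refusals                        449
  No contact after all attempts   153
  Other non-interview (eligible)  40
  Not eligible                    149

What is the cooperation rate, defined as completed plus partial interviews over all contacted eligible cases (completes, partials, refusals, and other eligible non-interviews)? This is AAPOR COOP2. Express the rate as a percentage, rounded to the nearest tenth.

46.1%

Numerator: 370 + 48 = 418
Denom: 370 + 48 + 449 + 40 = 907
COOP2 = 418 / 907 = 0.4609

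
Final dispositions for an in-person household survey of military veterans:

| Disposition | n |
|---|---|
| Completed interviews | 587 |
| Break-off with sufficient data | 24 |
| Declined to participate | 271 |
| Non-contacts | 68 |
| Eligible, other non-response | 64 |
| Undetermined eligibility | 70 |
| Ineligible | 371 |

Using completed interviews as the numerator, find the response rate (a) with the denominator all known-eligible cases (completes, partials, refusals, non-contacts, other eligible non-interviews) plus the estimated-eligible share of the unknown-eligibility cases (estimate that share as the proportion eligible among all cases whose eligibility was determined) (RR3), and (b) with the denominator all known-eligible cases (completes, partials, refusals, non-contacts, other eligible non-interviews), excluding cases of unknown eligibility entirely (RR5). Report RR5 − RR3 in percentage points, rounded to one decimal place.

2.8

Num → 587
Eligible (known) → 587 + 24 + 271 + 68 + 64 = 1014
e = 1014 / (1014 + 371) = 1014 / 1385 = 0.7321
e × U → 0.7321 × 70 = 51.25
Base → 1014 + 51.25 = 1065.25
RR3 = 587 / 1065.25 = 0.5510
Base → 587 + 24 + 271 + 68 + 64 = 1014
RR5 = 587 / 1014 = 0.5789
Difference = 57.89 − 55.10 = 2.79 percentage points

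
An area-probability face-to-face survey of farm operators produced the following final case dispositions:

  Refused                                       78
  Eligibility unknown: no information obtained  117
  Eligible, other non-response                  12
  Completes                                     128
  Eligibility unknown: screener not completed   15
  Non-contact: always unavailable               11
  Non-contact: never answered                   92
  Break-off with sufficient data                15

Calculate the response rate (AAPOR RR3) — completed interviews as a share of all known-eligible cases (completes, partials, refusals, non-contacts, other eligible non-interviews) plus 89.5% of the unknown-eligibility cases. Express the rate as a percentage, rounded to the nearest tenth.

No answer / not reached = 92 + 11 = 103
Undetermined eligibility = 15 + 117 = 132
Numerator: 128
Eligible (known): 128 + 15 + 78 + 103 + 12 = 336
e × U: 0.8950 × 132 = 118.14
Base: 336 + 118.14 = 454.14
RR3 = 128 / 454.14 = 0.2819

28.2%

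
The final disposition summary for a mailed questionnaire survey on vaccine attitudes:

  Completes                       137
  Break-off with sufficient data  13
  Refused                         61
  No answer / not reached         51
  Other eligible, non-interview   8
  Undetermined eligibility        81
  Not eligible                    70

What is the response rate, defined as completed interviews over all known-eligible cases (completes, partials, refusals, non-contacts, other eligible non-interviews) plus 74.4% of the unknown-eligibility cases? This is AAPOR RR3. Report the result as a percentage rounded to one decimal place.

Num = 137
Eligible (known) = 137 + 13 + 61 + 51 + 8 = 270
e × U = 0.7440 × 81 = 60.26
Base = 270 + 60.26 = 330.26
RR3 = 137 / 330.26 = 0.4148

41.5%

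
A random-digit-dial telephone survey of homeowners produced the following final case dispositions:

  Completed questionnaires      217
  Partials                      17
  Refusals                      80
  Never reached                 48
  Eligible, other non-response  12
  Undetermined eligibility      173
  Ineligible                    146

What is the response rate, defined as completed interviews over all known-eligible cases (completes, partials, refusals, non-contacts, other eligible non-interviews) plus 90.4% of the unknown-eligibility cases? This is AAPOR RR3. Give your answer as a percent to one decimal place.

Num = 217
Determined eligible = 217 + 17 + 80 + 48 + 12 = 374
Estimated eligible among unknowns = 0.9040 × 173 = 156.39
Denom = 374 + 156.39 = 530.39
RR3 = 217 / 530.39 = 0.4091

40.9%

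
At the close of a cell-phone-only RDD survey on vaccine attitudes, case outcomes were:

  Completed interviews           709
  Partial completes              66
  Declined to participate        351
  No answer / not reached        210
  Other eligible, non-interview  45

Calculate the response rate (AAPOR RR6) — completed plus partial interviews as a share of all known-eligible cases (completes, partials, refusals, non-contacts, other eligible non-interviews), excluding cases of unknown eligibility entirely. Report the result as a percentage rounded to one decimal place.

56.1%

Numerator: 709 + 66 = 775
Denom: 709 + 66 + 351 + 210 + 45 = 1381
RR6 = 775 / 1381 = 0.5612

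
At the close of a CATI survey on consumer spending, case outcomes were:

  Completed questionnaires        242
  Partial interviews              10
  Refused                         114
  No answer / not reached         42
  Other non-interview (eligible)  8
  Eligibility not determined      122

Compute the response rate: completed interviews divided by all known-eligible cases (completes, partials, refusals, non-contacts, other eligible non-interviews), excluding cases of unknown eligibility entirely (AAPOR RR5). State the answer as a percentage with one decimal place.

58.2%

Top = 242
Base = 242 + 10 + 114 + 42 + 8 = 416
RR5 = 242 / 416 = 0.5817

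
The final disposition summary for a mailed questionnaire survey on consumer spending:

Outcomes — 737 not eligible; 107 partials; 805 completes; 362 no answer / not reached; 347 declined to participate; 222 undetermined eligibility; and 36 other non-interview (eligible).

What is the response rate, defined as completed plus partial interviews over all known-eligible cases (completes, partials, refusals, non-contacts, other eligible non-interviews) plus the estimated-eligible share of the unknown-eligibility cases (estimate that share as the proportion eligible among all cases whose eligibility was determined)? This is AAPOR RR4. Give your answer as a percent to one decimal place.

Top = 805 + 107 = 912
Determined eligible = 805 + 107 + 347 + 362 + 36 = 1657
e = 1657 / (1657 + 737) = 1657 / 2394 = 0.6921
Estimated eligible among unknowns = 0.6921 × 222 = 153.65
Denom = 1657 + 153.65 = 1810.65
RR4 = 912 / 1810.65 = 0.5037

50.4%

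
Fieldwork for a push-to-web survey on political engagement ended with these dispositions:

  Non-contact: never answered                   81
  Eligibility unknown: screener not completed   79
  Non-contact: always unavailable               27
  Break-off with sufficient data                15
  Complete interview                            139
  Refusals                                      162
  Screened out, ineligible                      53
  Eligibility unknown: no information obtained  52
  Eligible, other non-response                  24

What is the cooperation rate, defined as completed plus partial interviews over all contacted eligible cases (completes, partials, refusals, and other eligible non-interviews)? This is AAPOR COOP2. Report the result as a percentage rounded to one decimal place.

45.3%

No answer / not reached = 81 + 27 = 108
Unknown eligibility = 79 + 52 = 131
Num: 139 + 15 = 154
Denom: 139 + 15 + 162 + 24 = 340
COOP2 = 154 / 340 = 0.4529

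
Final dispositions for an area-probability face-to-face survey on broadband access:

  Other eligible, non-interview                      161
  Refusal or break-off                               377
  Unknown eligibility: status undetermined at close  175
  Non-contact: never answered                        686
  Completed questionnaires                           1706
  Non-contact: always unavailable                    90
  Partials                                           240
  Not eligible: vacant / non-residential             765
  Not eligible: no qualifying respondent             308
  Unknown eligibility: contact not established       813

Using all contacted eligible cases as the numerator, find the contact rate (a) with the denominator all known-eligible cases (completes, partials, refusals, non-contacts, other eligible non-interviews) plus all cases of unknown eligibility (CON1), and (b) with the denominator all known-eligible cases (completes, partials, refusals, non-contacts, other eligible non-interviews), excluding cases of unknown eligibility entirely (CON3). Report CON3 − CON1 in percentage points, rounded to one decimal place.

17.7

No contact after all attempts = 686 + 90 = 776
Eligibility not determined = 813 + 175 = 988
Screened out, ineligible = 308 + 765 = 1073
Top = 1706 + 240 + 377 + 161 = 2484
Base = 1706 + 240 + 377 + 776 + 161 + 988 = 4248
CON1 = 2484 / 4248 = 0.5847
Base = 1706 + 240 + 377 + 776 + 161 = 3260
CON3 = 2484 / 3260 = 0.7620
Difference = 76.20 − 58.47 = 17.73 percentage points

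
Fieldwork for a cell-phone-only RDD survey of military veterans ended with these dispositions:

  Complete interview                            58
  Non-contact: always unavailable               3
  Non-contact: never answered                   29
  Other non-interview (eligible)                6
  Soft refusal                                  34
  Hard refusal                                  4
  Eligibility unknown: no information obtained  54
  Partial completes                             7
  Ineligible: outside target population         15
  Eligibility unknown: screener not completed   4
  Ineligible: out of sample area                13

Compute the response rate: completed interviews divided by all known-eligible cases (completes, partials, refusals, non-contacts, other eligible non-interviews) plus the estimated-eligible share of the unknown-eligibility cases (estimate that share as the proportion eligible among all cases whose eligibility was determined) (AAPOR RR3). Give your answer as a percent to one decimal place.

Refusals = 4 + 34 = 38
Never reached = 29 + 3 = 32
Eligibility not determined = 4 + 54 = 58
Not eligible = 15 + 13 = 28
Top = 58
Known eligible = 58 + 7 + 38 + 32 + 6 = 141
e = 141 / (141 + 28) = 141 / 169 = 0.8343
e × U = 0.8343 × 58 = 48.39
Base = 141 + 48.39 = 189.39
RR3 = 58 / 189.39 = 0.3062

30.6%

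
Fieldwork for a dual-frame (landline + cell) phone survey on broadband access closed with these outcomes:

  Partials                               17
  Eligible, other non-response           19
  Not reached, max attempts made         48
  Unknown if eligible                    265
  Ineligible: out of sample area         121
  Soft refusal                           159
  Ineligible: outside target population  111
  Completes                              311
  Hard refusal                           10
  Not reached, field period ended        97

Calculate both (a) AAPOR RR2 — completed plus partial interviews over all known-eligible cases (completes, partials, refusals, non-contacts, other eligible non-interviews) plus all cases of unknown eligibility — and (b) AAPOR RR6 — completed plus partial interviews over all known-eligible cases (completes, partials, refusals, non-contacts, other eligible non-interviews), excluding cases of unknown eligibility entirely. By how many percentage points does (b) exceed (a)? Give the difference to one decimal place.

Refusal or break-off = 10 + 159 = 169
Never reached = 97 + 48 = 145
Ineligible = 111 + 121 = 232
Top → 311 + 17 = 328
Denominator → 311 + 17 + 169 + 145 + 19 + 265 = 926
RR2 = 328 / 926 = 0.3542
Denominator → 311 + 17 + 169 + 145 + 19 = 661
RR6 = 328 / 661 = 0.4962
Difference = 49.62 − 35.42 = 14.20 percentage points

14.2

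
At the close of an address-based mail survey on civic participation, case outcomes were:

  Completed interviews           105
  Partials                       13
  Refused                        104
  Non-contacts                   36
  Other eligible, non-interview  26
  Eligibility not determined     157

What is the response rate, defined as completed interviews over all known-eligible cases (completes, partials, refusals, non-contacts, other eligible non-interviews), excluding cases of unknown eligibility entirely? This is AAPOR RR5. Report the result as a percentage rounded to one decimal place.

Num: 105
Base: 105 + 13 + 104 + 36 + 26 = 284
RR5 = 105 / 284 = 0.3697

37.0%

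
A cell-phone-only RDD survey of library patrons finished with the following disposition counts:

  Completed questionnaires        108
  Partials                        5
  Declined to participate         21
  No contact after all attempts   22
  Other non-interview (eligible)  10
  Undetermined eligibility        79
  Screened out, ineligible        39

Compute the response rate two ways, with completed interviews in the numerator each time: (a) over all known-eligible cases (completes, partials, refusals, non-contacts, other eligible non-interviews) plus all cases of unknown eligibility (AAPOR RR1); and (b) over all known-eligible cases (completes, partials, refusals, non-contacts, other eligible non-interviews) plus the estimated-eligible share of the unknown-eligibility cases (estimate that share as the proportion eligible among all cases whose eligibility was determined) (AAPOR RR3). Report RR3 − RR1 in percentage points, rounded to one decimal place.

2.9

Num = 108
Base = 108 + 5 + 21 + 22 + 10 + 79 = 245
RR1 = 108 / 245 = 0.4408
Eligible (known) = 108 + 5 + 21 + 22 + 10 = 166
e = 166 / (166 + 39) = 166 / 205 = 0.8098
Estimated eligible among unknowns = 0.8098 × 79 = 63.97
Base = 166 + 63.97 = 229.97
RR3 = 108 / 229.97 = 0.4696
Difference = 46.96 − 44.08 = 2.88 percentage points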